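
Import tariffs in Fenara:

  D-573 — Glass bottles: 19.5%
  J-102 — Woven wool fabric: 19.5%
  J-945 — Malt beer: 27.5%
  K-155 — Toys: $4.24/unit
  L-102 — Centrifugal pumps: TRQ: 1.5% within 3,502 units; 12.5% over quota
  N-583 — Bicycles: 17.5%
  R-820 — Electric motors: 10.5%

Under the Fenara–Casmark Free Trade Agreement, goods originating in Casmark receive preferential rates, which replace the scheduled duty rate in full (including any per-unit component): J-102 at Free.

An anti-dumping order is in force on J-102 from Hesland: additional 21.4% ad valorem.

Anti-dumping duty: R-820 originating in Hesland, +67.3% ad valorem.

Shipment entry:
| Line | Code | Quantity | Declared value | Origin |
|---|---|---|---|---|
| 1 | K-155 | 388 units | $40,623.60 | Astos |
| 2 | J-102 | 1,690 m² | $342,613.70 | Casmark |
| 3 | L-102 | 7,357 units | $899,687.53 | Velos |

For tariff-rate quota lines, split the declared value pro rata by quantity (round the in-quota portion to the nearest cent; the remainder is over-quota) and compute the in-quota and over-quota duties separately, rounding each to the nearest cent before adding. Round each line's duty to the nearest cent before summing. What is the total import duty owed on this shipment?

Line 1 (K-155, Astos, 388 units, $40,623.60):
Base rate for K-155 is $4.24/unit.
Duty = 388 × $4.24 = $1,645.12.
Line 2 (J-102, Casmark, 1,690 m², $342,613.70):
Base rate for J-102 is 19.5%.
Origin Casmark qualifies under the Fenara–Casmark agreement and J-102 is covered: preferential rate Free applies instead.
The additional-duty order on J-102 targets Hesland, not Casmark; it does not apply.
Duty = $342,613.70 × 0% = $0.00.
Line 3 (L-102, Velos, 7,357 units, $899,687.53):
Code L-102 is under a tariff-rate quota (threshold 3,502 units). In-quota: 3,502 units at 1.5%; over-quota: 3,855 units at 12.5%.
Pro-rata value split: in-quota = $899,687.53 × 3,502/7,357 = $428,259.58; over-quota = $899,687.53 − $428,259.58 = $471,427.95.
In-quota duty = $428,259.58 × 1.5% = $6,423.89. Over-quota duty = $471,427.95 × 12.5% = $58,928.49.
Line duty = $6,423.89 + $58,928.49 = $65,352.38.
Total = $1,645.12 + $0.00 + $65,352.38 = $66,997.50.

$66,997.50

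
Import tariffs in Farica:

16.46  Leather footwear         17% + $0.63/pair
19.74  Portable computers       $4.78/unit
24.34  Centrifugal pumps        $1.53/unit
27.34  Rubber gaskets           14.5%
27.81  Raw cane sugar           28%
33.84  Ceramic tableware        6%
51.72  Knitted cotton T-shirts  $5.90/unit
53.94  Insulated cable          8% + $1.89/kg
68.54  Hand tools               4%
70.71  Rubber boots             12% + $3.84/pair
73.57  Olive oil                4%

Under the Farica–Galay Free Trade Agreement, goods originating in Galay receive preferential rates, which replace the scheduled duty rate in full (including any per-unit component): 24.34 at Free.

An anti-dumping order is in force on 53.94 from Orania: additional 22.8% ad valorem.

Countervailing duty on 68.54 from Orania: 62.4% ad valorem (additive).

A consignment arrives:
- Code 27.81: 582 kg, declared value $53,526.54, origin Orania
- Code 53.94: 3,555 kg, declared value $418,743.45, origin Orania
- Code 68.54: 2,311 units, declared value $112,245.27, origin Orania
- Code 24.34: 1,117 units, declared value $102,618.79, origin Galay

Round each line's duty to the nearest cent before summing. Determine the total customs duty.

$225,210.22

Line 1 (27.81, Orania, 582 kg, $53,526.54):
Base rate for 27.81 is 28%.
Duty = $53,526.54 × 28% = $14,987.43.
Line 2 (53.94, Orania, 3,555 kg, $418,743.45):
Base rate for 53.94 is 8% + $1.89/kg.
Additional duty on 53.94 from Orania: +22.8%. Applied ad valorem rate: 8% + 22.8% = 30.8%.
Duty = $418,743.45 × 30.8% + 3,555 × $1.89 = $135,691.93.
Line 3 (68.54, Orania, 2,311 units, $112,245.27):
Base rate for 68.54 is 4%.
Additional duty on 68.54 from Orania: +62.4%. Applied ad valorem rate: 4% + 62.4% = 66.4%.
Duty = $112,245.27 × 66.4% = $74,530.86.
Line 4 (24.34, Galay, 1,117 units, $102,618.79):
Base rate for 24.34 is $1.53/unit.
Origin Galay qualifies under the Farica–Galay agreement and 24.34 is covered: preferential rate Free applies instead.
Duty = $102,618.79 × 0% = $0.00.
Total = $14,987.43 + $135,691.93 + $74,530.86 + $0.00 = $225,210.22.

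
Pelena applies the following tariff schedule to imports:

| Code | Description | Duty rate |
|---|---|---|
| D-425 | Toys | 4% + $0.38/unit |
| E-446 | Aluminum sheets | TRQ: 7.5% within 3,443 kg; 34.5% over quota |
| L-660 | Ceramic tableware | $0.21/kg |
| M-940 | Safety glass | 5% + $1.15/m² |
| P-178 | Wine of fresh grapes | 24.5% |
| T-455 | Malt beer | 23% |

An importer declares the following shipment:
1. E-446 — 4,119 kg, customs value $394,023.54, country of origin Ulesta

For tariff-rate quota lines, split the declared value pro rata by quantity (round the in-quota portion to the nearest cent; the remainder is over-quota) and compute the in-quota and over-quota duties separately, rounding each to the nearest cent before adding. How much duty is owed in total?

$47,011.63

Line 1 (E-446, Ulesta, 4,119 kg, $394,023.54):
Code E-446 is under a tariff-rate quota (threshold 3,443 kg). In-quota: 3,443 kg at 7.5%; over-quota: 676 kg at 34.5%.
Pro-rata value split: in-quota = $394,023.54 × 3,443/4,119 = $329,357.38; over-quota = $394,023.54 − $329,357.38 = $64,666.16.
In-quota duty = $329,357.38 × 7.5% = $24,701.80. Over-quota duty = $64,666.16 × 34.5% = $22,309.83.
Line duty = $24,701.80 + $22,309.83 = $47,011.63.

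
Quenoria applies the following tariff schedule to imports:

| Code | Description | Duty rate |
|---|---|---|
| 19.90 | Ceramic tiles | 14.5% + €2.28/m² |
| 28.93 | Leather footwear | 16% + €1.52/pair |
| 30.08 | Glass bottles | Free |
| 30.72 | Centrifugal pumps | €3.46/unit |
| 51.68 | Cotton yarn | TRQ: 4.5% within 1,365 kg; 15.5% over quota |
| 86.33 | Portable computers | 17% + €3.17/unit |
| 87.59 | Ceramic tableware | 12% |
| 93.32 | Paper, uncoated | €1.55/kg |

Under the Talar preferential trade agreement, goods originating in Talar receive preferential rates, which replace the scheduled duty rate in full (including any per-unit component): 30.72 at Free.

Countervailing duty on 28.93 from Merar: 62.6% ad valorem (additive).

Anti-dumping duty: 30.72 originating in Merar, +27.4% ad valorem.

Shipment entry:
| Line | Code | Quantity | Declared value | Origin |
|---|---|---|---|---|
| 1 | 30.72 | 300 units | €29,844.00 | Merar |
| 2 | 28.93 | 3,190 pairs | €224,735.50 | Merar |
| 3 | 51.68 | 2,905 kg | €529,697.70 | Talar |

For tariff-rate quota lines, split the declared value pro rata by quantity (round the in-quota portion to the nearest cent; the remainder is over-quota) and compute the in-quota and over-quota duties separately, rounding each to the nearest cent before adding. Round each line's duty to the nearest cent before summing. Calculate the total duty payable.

Line 1 (30.72, Merar, 300 units, €29,844.00):
Base rate for 30.72 is €3.46/unit.
30.72 has an FTA preferential rate, but origin Merar is not Talar; base rate stands.
Additional duty on 30.72 from Merar: +27.4% ad valorem. Applied ad valorem rate = 27.4%.
Duty = €29,844.00 × 27.4% + 300 × €3.46 = €9,215.26.
Line 2 (28.93, Merar, 3,190 pairs, €224,735.50):
Base rate for 28.93 is 16% + €1.52/pair.
Additional duty on 28.93 from Merar: +62.6%. Applied ad valorem rate: 16% + 62.6% = 78.6%.
Duty = €224,735.50 × 78.6% + 3,190 × €1.52 = €181,490.90.
Line 3 (51.68, Talar, 2,905 kg, €529,697.70):
Code 51.68 is under a tariff-rate quota (threshold 1,365 kg). In-quota: 1,365 kg at 4.5%; over-quota: 1,540 kg at 15.5%.
Pro-rata value split: in-quota = €529,697.70 × 1,365/2,905 = €248,894.10; over-quota = €529,697.70 − €248,894.10 = €280,803.60.
In-quota duty = €248,894.10 × 4.5% = €11,200.23. Over-quota duty = €280,803.60 × 15.5% = €43,524.56.
Line duty = €11,200.23 + €43,524.56 = €54,724.79.
Total = €9,215.26 + €181,490.90 + €54,724.79 = €245,430.95.

€245,430.95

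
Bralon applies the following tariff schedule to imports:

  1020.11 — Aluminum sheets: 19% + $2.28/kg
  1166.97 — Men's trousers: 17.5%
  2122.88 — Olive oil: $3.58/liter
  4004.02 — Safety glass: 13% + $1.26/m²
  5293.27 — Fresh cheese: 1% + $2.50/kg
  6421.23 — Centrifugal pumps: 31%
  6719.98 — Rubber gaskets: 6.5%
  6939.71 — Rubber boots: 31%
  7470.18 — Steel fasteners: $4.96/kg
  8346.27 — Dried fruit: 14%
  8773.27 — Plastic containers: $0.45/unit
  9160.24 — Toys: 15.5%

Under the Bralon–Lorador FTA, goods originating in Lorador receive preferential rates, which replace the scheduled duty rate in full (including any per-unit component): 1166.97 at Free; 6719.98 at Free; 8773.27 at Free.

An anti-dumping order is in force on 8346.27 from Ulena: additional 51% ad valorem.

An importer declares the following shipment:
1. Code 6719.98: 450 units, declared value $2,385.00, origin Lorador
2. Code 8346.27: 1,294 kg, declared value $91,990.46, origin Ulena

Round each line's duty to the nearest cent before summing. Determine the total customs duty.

$59,793.80

Line 1 (6719.98, Lorador, 450 units, $2,385.00):
Base rate for 6719.98 is 6.5%.
Origin Lorador qualifies under the Bralon–Lorador agreement and 6719.98 is covered: preferential rate Free applies instead.
Duty = $2,385.00 × 0% = $0.00.
Line 2 (8346.27, Ulena, 1,294 kg, $91,990.46):
Base rate for 8346.27 is 14%.
Additional duty on 8346.27 from Ulena: +51%. Applied ad valorem rate: 14% + 51% = 65%.
Duty = $91,990.46 × 65% = $59,793.80.
Total = $0.00 + $59,793.80 = $59,793.80.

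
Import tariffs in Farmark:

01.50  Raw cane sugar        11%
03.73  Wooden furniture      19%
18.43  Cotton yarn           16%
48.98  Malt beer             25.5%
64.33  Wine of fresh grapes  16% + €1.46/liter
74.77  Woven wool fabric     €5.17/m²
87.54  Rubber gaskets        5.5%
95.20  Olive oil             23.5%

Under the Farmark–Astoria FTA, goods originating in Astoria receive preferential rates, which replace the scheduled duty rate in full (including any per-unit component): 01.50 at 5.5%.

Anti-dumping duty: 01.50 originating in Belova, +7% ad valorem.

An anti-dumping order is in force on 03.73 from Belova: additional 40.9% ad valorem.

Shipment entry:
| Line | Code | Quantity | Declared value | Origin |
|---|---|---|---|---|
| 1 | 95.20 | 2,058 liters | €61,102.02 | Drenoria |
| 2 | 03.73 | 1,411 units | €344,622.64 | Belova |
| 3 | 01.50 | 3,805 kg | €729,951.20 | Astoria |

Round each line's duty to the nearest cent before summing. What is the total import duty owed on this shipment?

Line 1 (95.20, Drenoria, 2,058 liters, €61,102.02):
Base rate for 95.20 is 23.5%.
Duty = €61,102.02 × 23.5% = €14,358.97.
Line 2 (03.73, Belova, 1,411 units, €344,622.64):
Base rate for 03.73 is 19%.
Additional duty on 03.73 from Belova: +40.9%. Applied ad valorem rate: 19% + 40.9% = 59.9%.
Duty = €344,622.64 × 59.9% = €206,428.96.
Line 3 (01.50, Astoria, 3,805 kg, €729,951.20):
Base rate for 01.50 is 11%.
Origin Astoria qualifies under the Farmark–Astoria agreement and 01.50 is covered: preferential rate 5.5% applies instead.
The additional-duty order on 01.50 targets Belova, not Astoria; it does not apply.
Duty = €729,951.20 × 5.5% = €40,147.32.
Total = €14,358.97 + €206,428.96 + €40,147.32 = €260,935.25.

€260,935.25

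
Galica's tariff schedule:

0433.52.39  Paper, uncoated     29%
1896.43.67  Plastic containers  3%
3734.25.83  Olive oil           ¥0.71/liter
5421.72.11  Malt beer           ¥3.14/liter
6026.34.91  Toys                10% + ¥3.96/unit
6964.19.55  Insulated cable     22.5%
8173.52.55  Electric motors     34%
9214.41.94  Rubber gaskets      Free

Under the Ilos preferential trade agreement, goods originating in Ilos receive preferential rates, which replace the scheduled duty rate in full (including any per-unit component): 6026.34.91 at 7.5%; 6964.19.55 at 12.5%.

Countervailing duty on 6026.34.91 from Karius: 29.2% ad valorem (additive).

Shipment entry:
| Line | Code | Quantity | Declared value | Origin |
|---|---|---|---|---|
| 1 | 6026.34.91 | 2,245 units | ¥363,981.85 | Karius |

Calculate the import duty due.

¥151,571.09

Line 1 (6026.34.91, Karius, 2,245 units, ¥363,981.85):
Base rate for 6026.34.91 is 10% + ¥3.96/unit.
6026.34.91 has an FTA preferential rate, but origin Karius is not Ilos; base rate stands.
Additional duty on 6026.34.91 from Karius: +29.2%. Applied ad valorem rate: 10% + 29.2% = 39.2%.
Duty = ¥363,981.85 × 39.2% + 2,245 × ¥3.96 = ¥151,571.09.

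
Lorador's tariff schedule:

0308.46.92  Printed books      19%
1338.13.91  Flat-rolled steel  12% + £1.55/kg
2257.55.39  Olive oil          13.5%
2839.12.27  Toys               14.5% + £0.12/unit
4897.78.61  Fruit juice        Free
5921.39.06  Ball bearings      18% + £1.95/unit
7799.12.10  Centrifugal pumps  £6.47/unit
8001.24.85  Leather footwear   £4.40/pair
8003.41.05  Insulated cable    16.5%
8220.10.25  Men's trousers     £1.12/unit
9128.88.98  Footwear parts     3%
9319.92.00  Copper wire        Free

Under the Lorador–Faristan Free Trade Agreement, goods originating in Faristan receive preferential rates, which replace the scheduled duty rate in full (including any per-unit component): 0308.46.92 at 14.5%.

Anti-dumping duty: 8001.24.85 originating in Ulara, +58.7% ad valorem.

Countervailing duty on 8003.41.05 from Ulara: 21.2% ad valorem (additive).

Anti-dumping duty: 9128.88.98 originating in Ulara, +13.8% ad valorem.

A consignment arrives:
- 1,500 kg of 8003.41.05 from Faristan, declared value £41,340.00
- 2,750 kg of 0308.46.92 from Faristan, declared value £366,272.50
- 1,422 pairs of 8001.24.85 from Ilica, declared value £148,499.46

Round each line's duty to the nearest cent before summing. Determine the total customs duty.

Line 1 (8003.41.05, Faristan, 1,500 kg, £41,340.00):
Base rate for 8003.41.05 is 16.5%.
Origin Faristan is the FTA partner but 8003.41.05 is not on the preference list; base rate stands.
The additional-duty order on 8003.41.05 targets Ulara, not Faristan; it does not apply.
Duty = £41,340.00 × 16.5% = £6,821.10.
Line 2 (0308.46.92, Faristan, 2,750 kg, £366,272.50):
Base rate for 0308.46.92 is 19%.
Origin Faristan qualifies under the Lorador–Faristan agreement and 0308.46.92 is covered: preferential rate 14.5% applies instead.
Duty = £366,272.50 × 14.5% = £53,109.51.
Line 3 (8001.24.85, Ilica, 1,422 pairs, £148,499.46):
Base rate for 8001.24.85 is £4.40/pair.
The additional-duty order on 8001.24.85 targets Ulara, not Ilica; it does not apply.
Duty = 1,422 × £4.40 = £6,256.80.
Total = £6,821.10 + £53,109.51 + £6,256.80 = £66,187.41.

£66,187.41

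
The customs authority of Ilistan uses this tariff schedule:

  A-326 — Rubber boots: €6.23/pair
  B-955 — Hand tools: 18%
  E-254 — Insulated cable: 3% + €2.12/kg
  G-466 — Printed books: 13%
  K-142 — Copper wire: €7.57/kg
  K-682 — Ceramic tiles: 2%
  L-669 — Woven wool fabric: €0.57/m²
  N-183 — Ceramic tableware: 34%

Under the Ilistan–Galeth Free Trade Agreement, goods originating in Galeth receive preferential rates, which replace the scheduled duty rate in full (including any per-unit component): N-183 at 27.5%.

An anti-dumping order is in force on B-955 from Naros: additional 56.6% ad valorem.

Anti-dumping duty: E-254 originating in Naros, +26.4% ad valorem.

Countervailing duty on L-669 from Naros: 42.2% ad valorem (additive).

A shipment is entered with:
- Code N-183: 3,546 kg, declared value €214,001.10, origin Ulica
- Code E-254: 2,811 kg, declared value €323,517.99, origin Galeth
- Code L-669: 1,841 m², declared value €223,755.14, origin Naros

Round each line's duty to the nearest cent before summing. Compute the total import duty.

€183,899.27

Line 1 (N-183, Ulica, 3,546 kg, €214,001.10):
Base rate for N-183 is 34%.
N-183 has an FTA preferential rate, but origin Ulica is not Galeth; base rate stands.
Duty = €214,001.10 × 34% = €72,760.37.
Line 2 (E-254, Galeth, 2,811 kg, €323,517.99):
Base rate for E-254 is 3% + €2.12/kg.
Origin Galeth is the FTA partner but E-254 is not on the preference list; base rate stands.
The additional-duty order on E-254 targets Naros, not Galeth; it does not apply.
Duty = €323,517.99 × 3% + 2,811 × €2.12 = €15,664.86.
Line 3 (L-669, Naros, 1,841 m², €223,755.14):
Base rate for L-669 is €0.57/m².
Additional duty on L-669 from Naros: +42.2% ad valorem. Applied ad valorem rate = 42.2%.
Duty = €223,755.14 × 42.2% + 1,841 × €0.57 = €95,474.04.
Total = €72,760.37 + €15,664.86 + €95,474.04 = €183,899.27.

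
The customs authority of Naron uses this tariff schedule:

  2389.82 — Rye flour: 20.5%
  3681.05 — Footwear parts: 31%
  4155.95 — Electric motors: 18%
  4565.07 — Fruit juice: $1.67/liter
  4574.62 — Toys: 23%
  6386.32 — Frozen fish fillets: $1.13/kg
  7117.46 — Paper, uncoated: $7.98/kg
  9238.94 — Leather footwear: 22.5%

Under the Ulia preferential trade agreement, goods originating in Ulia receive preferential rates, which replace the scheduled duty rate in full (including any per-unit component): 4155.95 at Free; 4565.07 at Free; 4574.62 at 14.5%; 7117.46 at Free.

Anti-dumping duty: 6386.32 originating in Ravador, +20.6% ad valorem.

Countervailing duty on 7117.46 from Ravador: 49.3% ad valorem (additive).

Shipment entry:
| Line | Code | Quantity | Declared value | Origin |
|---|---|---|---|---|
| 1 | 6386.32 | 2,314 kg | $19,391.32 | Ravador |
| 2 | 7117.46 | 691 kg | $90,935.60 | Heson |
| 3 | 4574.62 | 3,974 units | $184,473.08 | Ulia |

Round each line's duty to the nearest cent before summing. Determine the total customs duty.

$38,872.21

Line 1 (6386.32, Ravador, 2,314 kg, $19,391.32):
Base rate for 6386.32 is $1.13/kg.
Additional duty on 6386.32 from Ravador: +20.6% ad valorem. Applied ad valorem rate = 20.6%.
Duty = $19,391.32 × 20.6% + 2,314 × $1.13 = $6,609.43.
Line 2 (7117.46, Heson, 691 kg, $90,935.60):
Base rate for 7117.46 is $7.98/kg.
7117.46 has an FTA preferential rate, but origin Heson is not Ulia; base rate stands.
The additional-duty order on 7117.46 targets Ravador, not Heson; it does not apply.
Duty = 691 × $7.98 = $5,514.18.
Line 3 (4574.62, Ulia, 3,974 units, $184,473.08):
Base rate for 4574.62 is 23%.
Origin Ulia qualifies under the Naron–Ulia agreement and 4574.62 is covered: preferential rate 14.5% applies instead.
Duty = $184,473.08 × 14.5% = $26,748.60.
Total = $6,609.43 + $5,514.18 + $26,748.60 = $38,872.21.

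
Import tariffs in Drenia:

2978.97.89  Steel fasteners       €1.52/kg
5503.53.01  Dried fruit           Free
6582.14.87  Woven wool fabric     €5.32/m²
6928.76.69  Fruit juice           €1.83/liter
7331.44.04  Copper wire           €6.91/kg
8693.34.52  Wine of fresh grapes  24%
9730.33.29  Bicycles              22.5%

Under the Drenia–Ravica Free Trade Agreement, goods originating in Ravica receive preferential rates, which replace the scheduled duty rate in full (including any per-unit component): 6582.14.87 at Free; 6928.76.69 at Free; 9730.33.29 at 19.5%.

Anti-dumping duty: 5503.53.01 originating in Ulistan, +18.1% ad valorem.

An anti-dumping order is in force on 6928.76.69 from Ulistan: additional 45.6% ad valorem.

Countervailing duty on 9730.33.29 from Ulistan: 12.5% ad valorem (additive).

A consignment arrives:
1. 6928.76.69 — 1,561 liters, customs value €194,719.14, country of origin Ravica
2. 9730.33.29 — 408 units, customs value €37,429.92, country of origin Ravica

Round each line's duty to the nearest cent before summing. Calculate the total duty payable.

Line 1 (6928.76.69, Ravica, 1,561 liters, €194,719.14):
Base rate for 6928.76.69 is €1.83/liter.
Origin Ravica qualifies under the Drenia–Ravica agreement and 6928.76.69 is covered: preferential rate Free applies instead.
The additional-duty order on 6928.76.69 targets Ulistan, not Ravica; it does not apply.
Duty = €194,719.14 × 0% = €0.00.
Line 2 (9730.33.29, Ravica, 408 units, €37,429.92):
Base rate for 9730.33.29 is 22.5%.
Origin Ravica qualifies under the Drenia–Ravica agreement and 9730.33.29 is covered: preferential rate 19.5% applies instead.
The additional-duty order on 9730.33.29 targets Ulistan, not Ravica; it does not apply.
Duty = €37,429.92 × 19.5% = €7,298.83.
Total = €0.00 + €7,298.83 = €7,298.83.

€7,298.83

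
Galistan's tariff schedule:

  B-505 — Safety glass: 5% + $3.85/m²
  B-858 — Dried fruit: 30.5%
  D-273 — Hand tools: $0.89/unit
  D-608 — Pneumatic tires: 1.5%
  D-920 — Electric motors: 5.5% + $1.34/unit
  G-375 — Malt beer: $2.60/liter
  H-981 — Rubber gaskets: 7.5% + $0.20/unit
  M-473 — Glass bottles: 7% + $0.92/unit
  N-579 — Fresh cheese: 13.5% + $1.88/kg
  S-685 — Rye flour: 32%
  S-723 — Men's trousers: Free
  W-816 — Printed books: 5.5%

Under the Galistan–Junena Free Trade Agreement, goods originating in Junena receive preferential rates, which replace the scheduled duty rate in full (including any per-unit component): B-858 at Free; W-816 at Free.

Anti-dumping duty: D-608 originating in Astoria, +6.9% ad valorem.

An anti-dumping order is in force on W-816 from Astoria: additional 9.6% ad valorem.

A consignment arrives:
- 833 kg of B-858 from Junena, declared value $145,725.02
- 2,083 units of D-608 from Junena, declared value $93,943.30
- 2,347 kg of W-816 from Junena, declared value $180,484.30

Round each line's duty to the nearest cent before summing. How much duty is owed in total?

$1,409.15

Line 1 (B-858, Junena, 833 kg, $145,725.02):
Base rate for B-858 is 30.5%.
Origin Junena qualifies under the Galistan–Junena agreement and B-858 is covered: preferential rate Free applies instead.
Duty = $145,725.02 × 0% = $0.00.
Line 2 (D-608, Junena, 2,083 units, $93,943.30):
Base rate for D-608 is 1.5%.
Origin Junena is the FTA partner but D-608 is not on the preference list; base rate stands.
The additional-duty order on D-608 targets Astoria, not Junena; it does not apply.
Duty = $93,943.30 × 1.5% = $1,409.15.
Line 3 (W-816, Junena, 2,347 kg, $180,484.30):
Base rate for W-816 is 5.5%.
Origin Junena qualifies under the Galistan–Junena agreement and W-816 is covered: preferential rate Free applies instead.
The additional-duty order on W-816 targets Astoria, not Junena; it does not apply.
Duty = $180,484.30 × 0% = $0.00.
Total = $0.00 + $1,409.15 + $0.00 = $1,409.15.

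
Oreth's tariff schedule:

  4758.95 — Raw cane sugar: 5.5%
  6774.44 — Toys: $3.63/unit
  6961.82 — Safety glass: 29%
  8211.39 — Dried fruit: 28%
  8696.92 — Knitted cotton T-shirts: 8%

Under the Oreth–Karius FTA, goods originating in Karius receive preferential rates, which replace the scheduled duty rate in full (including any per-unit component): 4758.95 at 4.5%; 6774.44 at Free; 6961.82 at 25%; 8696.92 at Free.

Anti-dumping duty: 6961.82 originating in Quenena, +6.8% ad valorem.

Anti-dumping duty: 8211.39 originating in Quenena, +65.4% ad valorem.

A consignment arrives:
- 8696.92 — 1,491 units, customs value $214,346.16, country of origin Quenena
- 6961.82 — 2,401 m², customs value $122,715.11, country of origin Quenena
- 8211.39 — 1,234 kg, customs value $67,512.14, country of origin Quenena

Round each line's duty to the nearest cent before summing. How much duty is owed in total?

Line 1 (8696.92, Quenena, 1,491 units, $214,346.16):
Base rate for 8696.92 is 8%.
8696.92 has an FTA preferential rate, but origin Quenena is not Karius; base rate stands.
Duty = $214,346.16 × 8% = $17,147.69.
Line 2 (6961.82, Quenena, 2,401 m², $122,715.11):
Base rate for 6961.82 is 29%.
6961.82 has an FTA preferential rate, but origin Quenena is not Karius; base rate stands.
Additional duty on 6961.82 from Quenena: +6.8%. Applied ad valorem rate: 29% + 6.8% = 35.8%.
Duty = $122,715.11 × 35.8% = $43,932.01.
Line 3 (8211.39, Quenena, 1,234 kg, $67,512.14):
Base rate for 8211.39 is 28%.
Additional duty on 8211.39 from Quenena: +65.4%. Applied ad valorem rate: 28% + 65.4% = 93.4%.
Duty = $67,512.14 × 93.4% = $63,056.34.
Total = $17,147.69 + $43,932.01 + $63,056.34 = $124,136.04.

$124,136.04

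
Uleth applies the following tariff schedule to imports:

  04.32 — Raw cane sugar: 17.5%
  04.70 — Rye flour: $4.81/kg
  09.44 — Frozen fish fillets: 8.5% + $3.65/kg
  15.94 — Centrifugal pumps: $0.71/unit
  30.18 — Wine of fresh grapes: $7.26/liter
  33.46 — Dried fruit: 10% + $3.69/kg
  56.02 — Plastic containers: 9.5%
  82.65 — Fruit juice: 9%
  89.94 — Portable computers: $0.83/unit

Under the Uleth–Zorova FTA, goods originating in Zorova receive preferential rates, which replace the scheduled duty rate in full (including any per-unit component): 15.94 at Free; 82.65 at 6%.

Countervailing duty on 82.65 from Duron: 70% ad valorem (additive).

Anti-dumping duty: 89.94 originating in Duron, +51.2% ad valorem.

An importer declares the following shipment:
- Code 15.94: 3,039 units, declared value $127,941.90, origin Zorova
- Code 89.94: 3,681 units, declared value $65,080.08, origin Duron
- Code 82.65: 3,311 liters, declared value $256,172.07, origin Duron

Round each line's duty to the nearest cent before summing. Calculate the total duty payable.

$238,752.17

Line 1 (15.94, Zorova, 3,039 units, $127,941.90):
Base rate for 15.94 is $0.71/unit.
Origin Zorova qualifies under the Uleth–Zorova agreement and 15.94 is covered: preferential rate Free applies instead.
Duty = $127,941.90 × 0% = $0.00.
Line 2 (89.94, Duron, 3,681 units, $65,080.08):
Base rate for 89.94 is $0.83/unit.
Additional duty on 89.94 from Duron: +51.2% ad valorem. Applied ad valorem rate = 51.2%.
Duty = $65,080.08 × 51.2% + 3,681 × $0.83 = $36,376.23.
Line 3 (82.65, Duron, 3,311 liters, $256,172.07):
Base rate for 82.65 is 9%.
82.65 has an FTA preferential rate, but origin Duron is not Zorova; base rate stands.
Additional duty on 82.65 from Duron: +70%. Applied ad valorem rate: 9% + 70% = 79%.
Duty = $256,172.07 × 79% = $202,375.94.
Total = $0.00 + $36,376.23 + $202,375.94 = $238,752.17.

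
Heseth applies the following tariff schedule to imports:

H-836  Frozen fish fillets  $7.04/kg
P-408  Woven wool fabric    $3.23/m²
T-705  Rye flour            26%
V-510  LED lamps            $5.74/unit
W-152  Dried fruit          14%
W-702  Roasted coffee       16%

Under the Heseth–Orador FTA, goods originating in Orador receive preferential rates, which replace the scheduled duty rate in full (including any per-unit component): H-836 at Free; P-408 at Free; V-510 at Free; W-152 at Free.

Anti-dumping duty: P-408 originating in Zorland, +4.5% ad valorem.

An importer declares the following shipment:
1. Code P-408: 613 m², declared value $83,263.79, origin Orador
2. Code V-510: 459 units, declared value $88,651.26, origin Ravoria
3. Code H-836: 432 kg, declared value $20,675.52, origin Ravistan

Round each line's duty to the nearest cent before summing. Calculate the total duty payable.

$5,675.94

Line 1 (P-408, Orador, 613 m², $83,263.79):
Base rate for P-408 is $3.23/m².
Origin Orador qualifies under the Heseth–Orador agreement and P-408 is covered: preferential rate Free applies instead.
The additional-duty order on P-408 targets Zorland, not Orador; it does not apply.
Duty = $83,263.79 × 0% = $0.00.
Line 2 (V-510, Ravoria, 459 units, $88,651.26):
Base rate for V-510 is $5.74/unit.
V-510 has an FTA preferential rate, but origin Ravoria is not Orador; base rate stands.
Duty = 459 × $5.74 = $2,634.66.
Line 3 (H-836, Ravistan, 432 kg, $20,675.52):
Base rate for H-836 is $7.04/kg.
H-836 has an FTA preferential rate, but origin Ravistan is not Orador; base rate stands.
Duty = 432 × $7.04 = $3,041.28.
Total = $0.00 + $2,634.66 + $3,041.28 = $5,675.94.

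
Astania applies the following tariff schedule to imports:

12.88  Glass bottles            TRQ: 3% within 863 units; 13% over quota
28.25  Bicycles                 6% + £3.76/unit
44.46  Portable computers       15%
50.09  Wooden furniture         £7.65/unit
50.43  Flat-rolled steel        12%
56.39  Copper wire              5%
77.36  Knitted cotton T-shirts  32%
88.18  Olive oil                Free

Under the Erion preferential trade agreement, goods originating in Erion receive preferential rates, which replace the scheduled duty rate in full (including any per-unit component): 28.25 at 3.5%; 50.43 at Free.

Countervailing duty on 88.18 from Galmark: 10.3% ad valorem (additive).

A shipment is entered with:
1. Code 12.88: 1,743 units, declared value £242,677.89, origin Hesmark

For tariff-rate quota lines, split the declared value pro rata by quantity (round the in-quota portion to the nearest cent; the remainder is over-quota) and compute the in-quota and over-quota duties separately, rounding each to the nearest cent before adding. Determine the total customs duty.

Line 1 (12.88, Hesmark, 1,743 units, £242,677.89):
Code 12.88 is under a tariff-rate quota (threshold 863 units). In-quota: 863 units at 3%; over-quota: 880 units at 13%.
Pro-rata value split: in-quota = £242,677.89 × 863/1,743 = £120,155.49; over-quota = £242,677.89 − £120,155.49 = £122,522.40.
In-quota duty = £120,155.49 × 3% = £3,604.66. Over-quota duty = £122,522.40 × 13% = £15,927.91.
Line duty = £3,604.66 + £15,927.91 = £19,532.57.

£19,532.57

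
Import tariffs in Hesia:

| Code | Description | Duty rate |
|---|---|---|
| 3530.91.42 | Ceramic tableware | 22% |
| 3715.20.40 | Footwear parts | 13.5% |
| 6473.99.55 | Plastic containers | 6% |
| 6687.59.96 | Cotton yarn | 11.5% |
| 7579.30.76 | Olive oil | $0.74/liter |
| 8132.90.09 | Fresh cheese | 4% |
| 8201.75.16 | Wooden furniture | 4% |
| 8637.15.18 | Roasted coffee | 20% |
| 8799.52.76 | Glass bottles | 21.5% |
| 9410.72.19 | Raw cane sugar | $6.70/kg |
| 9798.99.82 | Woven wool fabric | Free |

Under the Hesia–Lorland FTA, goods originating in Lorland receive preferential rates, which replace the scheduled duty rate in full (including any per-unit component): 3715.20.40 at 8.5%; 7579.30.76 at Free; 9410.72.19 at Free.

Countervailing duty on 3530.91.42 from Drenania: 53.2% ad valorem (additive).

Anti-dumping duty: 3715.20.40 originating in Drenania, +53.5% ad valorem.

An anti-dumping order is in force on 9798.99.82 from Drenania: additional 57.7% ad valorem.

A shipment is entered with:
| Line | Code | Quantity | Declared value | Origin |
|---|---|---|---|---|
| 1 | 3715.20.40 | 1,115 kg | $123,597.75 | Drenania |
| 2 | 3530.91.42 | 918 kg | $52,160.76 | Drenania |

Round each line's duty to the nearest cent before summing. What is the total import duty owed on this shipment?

$122,035.38

Line 1 (3715.20.40, Drenania, 1,115 kg, $123,597.75):
Base rate for 3715.20.40 is 13.5%.
3715.20.40 has an FTA preferential rate, but origin Drenania is not Lorland; base rate stands.
Additional duty on 3715.20.40 from Drenania: +53.5%. Applied ad valorem rate: 13.5% + 53.5% = 67%.
Duty = $123,597.75 × 67% = $82,810.49.
Line 2 (3530.91.42, Drenania, 918 kg, $52,160.76):
Base rate for 3530.91.42 is 22%.
Additional duty on 3530.91.42 from Drenania: +53.2%. Applied ad valorem rate: 22% + 53.2% = 75.2%.
Duty = $52,160.76 × 75.2% = $39,224.89.
Total = $82,810.49 + $39,224.89 = $122,035.38.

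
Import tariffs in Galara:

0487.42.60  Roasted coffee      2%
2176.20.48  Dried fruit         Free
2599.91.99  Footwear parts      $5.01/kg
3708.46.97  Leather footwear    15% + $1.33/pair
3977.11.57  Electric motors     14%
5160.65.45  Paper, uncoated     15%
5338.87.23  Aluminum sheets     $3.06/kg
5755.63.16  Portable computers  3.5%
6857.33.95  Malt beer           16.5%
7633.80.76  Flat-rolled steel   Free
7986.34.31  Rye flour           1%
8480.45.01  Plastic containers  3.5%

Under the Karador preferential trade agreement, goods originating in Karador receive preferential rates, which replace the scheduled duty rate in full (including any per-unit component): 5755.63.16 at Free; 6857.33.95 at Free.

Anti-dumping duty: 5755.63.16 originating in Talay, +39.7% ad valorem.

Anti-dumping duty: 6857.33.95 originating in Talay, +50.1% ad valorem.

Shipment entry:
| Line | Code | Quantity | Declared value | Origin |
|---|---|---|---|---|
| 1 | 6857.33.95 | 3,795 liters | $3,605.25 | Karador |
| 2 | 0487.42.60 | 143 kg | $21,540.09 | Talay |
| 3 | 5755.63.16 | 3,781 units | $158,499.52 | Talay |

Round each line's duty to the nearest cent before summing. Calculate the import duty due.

Line 1 (6857.33.95, Karador, 3,795 liters, $3,605.25):
Base rate for 6857.33.95 is 16.5%.
Origin Karador qualifies under the Galara–Karador agreement and 6857.33.95 is covered: preferential rate Free applies instead.
The additional-duty order on 6857.33.95 targets Talay, not Karador; it does not apply.
Duty = $3,605.25 × 0% = $0.00.
Line 2 (0487.42.60, Talay, 143 kg, $21,540.09):
Base rate for 0487.42.60 is 2%.
Duty = $21,540.09 × 2% = $430.80.
Line 3 (5755.63.16, Talay, 3,781 units, $158,499.52):
Base rate for 5755.63.16 is 3.5%.
5755.63.16 has an FTA preferential rate, but origin Talay is not Karador; base rate stands.
Additional duty on 5755.63.16 from Talay: +39.7%. Applied ad valorem rate: 3.5% + 39.7% = 43.2%.
Duty = $158,499.52 × 43.2% = $68,471.79.
Total = $0.00 + $430.80 + $68,471.79 = $68,902.59.

$68,902.59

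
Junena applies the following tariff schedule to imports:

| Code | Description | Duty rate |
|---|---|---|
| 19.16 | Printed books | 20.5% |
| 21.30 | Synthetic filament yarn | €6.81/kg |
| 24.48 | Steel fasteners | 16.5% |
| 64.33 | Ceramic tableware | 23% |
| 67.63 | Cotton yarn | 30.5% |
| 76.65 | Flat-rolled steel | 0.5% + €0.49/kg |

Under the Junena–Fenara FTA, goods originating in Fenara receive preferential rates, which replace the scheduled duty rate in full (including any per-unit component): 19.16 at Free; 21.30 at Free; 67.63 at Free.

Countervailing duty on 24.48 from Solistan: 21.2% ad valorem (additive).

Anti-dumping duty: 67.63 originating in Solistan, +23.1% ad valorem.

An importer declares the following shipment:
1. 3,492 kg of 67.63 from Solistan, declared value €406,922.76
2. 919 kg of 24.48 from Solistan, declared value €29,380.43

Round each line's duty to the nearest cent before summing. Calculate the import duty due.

Line 1 (67.63, Solistan, 3,492 kg, €406,922.76):
Base rate for 67.63 is 30.5%.
67.63 has an FTA preferential rate, but origin Solistan is not Fenara; base rate stands.
Additional duty on 67.63 from Solistan: +23.1%. Applied ad valorem rate: 30.5% + 23.1% = 53.6%.
Duty = €406,922.76 × 53.6% = €218,110.60.
Line 2 (24.48, Solistan, 919 kg, €29,380.43):
Base rate for 24.48 is 16.5%.
Additional duty on 24.48 from Solistan: +21.2%. Applied ad valorem rate: 16.5% + 21.2% = 37.7%.
Duty = €29,380.43 × 37.7% = €11,076.42.
Total = €218,110.60 + €11,076.42 = €229,187.02.

€229,187.02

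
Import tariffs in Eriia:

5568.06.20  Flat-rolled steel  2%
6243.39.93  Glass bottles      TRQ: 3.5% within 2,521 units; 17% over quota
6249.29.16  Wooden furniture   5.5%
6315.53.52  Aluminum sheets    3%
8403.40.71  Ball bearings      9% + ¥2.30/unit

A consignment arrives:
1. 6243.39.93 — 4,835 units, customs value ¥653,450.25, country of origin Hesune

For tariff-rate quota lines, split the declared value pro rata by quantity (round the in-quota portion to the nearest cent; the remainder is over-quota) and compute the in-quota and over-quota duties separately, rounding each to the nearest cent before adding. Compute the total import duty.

Line 1 (6243.39.93, Hesune, 4,835 units, ¥653,450.25):
Code 6243.39.93 is under a tariff-rate quota (threshold 2,521 units). In-quota: 2,521 units at 3.5%; over-quota: 2,314 units at 17%.
Pro-rata value split: in-quota = ¥653,450.25 × 2,521/4,835 = ¥340,713.15; over-quota = ¥653,450.25 − ¥340,713.15 = ¥312,737.10.
In-quota duty = ¥340,713.15 × 3.5% = ¥11,924.96. Over-quota duty = ¥312,737.10 × 17% = ¥53,165.31.
Line duty = ¥11,924.96 + ¥53,165.31 = ¥65,090.27.

¥65,090.27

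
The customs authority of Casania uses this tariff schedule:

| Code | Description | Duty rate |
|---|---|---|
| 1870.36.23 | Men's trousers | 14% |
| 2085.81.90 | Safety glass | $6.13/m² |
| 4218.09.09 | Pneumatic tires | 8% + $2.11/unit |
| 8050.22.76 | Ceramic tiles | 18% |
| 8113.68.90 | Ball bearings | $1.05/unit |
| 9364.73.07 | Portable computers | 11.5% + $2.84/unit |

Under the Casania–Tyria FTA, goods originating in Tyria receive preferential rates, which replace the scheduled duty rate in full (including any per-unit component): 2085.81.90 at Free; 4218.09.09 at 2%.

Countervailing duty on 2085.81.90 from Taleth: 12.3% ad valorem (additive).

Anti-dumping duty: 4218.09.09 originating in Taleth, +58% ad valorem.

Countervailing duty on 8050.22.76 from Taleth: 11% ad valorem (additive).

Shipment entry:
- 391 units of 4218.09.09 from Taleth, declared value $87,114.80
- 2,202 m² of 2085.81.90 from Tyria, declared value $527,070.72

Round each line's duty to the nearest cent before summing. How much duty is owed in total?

$58,320.78

Line 1 (4218.09.09, Taleth, 391 units, $87,114.80):
Base rate for 4218.09.09 is 8% + $2.11/unit.
4218.09.09 has an FTA preferential rate, but origin Taleth is not Tyria; base rate stands.
Additional duty on 4218.09.09 from Taleth: +58%. Applied ad valorem rate: 8% + 58% = 66%.
Duty = $87,114.80 × 66% + 391 × $2.11 = $58,320.78.
Line 2 (2085.81.90, Tyria, 2,202 m², $527,070.72):
Base rate for 2085.81.90 is $6.13/m².
Origin Tyria qualifies under the Casania–Tyria agreement and 2085.81.90 is covered: preferential rate Free applies instead.
The additional-duty order on 2085.81.90 targets Taleth, not Tyria; it does not apply.
Duty = $527,070.72 × 0% = $0.00.
Total = $58,320.78 + $0.00 = $58,320.78.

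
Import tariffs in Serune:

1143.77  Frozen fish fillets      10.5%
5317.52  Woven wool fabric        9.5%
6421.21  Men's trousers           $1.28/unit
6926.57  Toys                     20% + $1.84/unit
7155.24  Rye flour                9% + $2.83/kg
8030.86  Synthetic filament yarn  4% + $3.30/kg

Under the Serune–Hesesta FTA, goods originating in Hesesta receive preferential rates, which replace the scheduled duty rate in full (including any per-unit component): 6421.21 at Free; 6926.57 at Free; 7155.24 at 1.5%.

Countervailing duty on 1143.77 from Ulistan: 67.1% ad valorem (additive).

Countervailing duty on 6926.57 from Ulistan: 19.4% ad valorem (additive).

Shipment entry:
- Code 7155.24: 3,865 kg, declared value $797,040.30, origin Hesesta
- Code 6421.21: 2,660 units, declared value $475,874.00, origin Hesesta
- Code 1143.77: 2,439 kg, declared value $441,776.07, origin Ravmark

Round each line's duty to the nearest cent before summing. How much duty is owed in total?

$58,342.09

Line 1 (7155.24, Hesesta, 3,865 kg, $797,040.30):
Base rate for 7155.24 is 9% + $2.83/kg.
Origin Hesesta qualifies under the Serune–Hesesta agreement and 7155.24 is covered: preferential rate 1.5% applies instead.
Duty = $797,040.30 × 1.5% = $11,955.60.
Line 2 (6421.21, Hesesta, 2,660 units, $475,874.00):
Base rate for 6421.21 is $1.28/unit.
Origin Hesesta qualifies under the Serune–Hesesta agreement and 6421.21 is covered: preferential rate Free applies instead.
Duty = $475,874.00 × 0% = $0.00.
Line 3 (1143.77, Ravmark, 2,439 kg, $441,776.07):
Base rate for 1143.77 is 10.5%.
The additional-duty order on 1143.77 targets Ulistan, not Ravmark; it does not apply.
Duty = $441,776.07 × 10.5% = $46,386.49.
Total = $11,955.60 + $0.00 + $46,386.49 = $58,342.09.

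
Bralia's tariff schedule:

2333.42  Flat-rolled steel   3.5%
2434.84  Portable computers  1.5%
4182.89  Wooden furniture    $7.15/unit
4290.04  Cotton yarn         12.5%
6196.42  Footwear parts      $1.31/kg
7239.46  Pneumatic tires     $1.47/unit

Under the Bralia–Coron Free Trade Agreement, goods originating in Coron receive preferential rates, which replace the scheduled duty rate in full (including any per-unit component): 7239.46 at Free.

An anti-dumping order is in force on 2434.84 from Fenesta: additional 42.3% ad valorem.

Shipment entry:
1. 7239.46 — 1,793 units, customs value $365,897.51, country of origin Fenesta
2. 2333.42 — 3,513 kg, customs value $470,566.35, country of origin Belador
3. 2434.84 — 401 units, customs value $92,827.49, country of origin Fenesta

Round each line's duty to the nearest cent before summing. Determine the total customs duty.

$59,763.97

Line 1 (7239.46, Fenesta, 1,793 units, $365,897.51):
Base rate for 7239.46 is $1.47/unit.
7239.46 has an FTA preferential rate, but origin Fenesta is not Coron; base rate stands.
Duty = 1,793 × $1.47 = $2,635.71.
Line 2 (2333.42, Belador, 3,513 kg, $470,566.35):
Base rate for 2333.42 is 3.5%.
Duty = $470,566.35 × 3.5% = $16,469.82.
Line 3 (2434.84, Fenesta, 401 units, $92,827.49):
Base rate for 2434.84 is 1.5%.
Additional duty on 2434.84 from Fenesta: +42.3%. Applied ad valorem rate: 1.5% + 42.3% = 43.8%.
Duty = $92,827.49 × 43.8% = $40,658.44.
Total = $2,635.71 + $16,469.82 + $40,658.44 = $59,763.97.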